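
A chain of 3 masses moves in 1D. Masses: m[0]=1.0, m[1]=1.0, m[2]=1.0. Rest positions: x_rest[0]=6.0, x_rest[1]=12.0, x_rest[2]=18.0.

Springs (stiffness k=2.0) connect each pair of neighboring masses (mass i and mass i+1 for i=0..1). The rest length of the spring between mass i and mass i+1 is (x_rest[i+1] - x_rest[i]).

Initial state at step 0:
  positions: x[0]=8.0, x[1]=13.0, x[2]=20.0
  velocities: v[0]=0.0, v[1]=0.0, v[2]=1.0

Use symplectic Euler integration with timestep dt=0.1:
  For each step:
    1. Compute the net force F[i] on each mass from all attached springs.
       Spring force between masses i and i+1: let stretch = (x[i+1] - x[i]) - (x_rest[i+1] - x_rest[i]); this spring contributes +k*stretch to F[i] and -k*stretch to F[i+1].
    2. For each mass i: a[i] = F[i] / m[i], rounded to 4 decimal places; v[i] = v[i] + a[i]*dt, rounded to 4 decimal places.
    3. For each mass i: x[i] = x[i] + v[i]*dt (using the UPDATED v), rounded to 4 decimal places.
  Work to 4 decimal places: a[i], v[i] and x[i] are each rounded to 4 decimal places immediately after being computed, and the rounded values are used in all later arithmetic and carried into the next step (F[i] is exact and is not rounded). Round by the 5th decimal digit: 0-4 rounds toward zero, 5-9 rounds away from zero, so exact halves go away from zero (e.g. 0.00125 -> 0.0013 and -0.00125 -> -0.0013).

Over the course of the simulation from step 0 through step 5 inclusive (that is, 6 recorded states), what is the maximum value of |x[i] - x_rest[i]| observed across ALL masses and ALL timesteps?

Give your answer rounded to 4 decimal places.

Answer: 2.2017

Derivation:
Step 0: x=[8.0000 13.0000 20.0000] v=[0.0000 0.0000 1.0000]
Step 1: x=[7.9800 13.0400 20.0800] v=[-0.2000 0.4000 0.8000]
Step 2: x=[7.9412 13.1196 20.1392] v=[-0.3880 0.7960 0.5920]
Step 3: x=[7.8860 13.2360 20.1780] v=[-0.5523 1.1642 0.3881]
Step 4: x=[7.8178 13.3843 20.1980] v=[-0.6823 1.4826 0.1997]
Step 5: x=[7.7409 13.5575 20.2017] v=[-0.7690 1.7320 0.0370]
Max displacement = 2.2017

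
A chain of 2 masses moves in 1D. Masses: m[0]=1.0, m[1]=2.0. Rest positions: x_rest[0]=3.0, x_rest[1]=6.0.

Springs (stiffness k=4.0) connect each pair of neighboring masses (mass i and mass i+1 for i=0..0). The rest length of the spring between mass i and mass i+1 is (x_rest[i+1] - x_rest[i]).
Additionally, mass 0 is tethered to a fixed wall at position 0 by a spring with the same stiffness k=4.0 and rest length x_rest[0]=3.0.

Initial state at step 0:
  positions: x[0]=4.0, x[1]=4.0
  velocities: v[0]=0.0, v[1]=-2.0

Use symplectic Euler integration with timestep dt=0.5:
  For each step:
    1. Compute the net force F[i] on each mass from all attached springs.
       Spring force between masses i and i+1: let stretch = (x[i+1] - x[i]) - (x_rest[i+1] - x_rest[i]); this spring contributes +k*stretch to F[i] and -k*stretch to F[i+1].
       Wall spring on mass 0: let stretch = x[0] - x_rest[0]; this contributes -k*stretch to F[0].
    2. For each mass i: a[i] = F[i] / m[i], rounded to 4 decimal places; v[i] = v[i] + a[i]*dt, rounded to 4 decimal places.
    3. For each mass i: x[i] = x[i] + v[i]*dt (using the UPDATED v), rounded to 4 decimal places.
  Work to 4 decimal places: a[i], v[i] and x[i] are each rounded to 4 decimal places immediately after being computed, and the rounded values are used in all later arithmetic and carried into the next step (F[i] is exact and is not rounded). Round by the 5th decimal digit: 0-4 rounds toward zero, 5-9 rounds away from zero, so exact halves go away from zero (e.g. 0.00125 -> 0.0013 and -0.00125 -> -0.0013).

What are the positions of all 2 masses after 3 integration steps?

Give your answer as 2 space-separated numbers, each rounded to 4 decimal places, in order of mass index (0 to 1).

Answer: 4.2500 3.6250

Derivation:
Step 0: x=[4.0000 4.0000] v=[0.0000 -2.0000]
Step 1: x=[0.0000 4.5000] v=[-8.0000 1.0000]
Step 2: x=[0.5000 4.2500] v=[1.0000 -0.5000]
Step 3: x=[4.2500 3.6250] v=[7.5000 -1.2500]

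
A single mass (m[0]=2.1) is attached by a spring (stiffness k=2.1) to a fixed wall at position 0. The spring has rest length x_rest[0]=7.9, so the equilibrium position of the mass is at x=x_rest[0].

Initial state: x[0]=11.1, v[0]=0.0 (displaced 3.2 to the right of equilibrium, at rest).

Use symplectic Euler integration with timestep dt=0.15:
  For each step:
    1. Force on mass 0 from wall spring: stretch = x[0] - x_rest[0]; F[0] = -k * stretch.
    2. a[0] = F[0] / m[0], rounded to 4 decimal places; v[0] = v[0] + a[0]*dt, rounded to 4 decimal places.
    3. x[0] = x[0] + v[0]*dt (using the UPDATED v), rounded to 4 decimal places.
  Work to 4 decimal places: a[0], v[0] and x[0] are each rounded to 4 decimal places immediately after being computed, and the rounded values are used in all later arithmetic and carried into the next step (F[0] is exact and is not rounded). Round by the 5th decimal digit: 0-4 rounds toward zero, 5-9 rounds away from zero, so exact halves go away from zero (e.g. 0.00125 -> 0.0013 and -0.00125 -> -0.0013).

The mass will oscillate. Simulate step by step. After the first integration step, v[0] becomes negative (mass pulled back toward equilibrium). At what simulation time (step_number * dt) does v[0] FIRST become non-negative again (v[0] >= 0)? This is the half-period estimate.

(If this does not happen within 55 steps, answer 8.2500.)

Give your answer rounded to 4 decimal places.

Answer: 3.1500

Derivation:
Step 0: x=[11.1000] v=[0.0000]
Step 1: x=[11.0280] v=[-0.4800]
Step 2: x=[10.8856] v=[-0.9492]
Step 3: x=[10.6761] v=[-1.3970]
Step 4: x=[10.4041] v=[-1.8134]
Step 5: x=[10.0758] v=[-2.1890]
Step 6: x=[9.6985] v=[-2.5154]
Step 7: x=[9.2807] v=[-2.7852]
Step 8: x=[8.8319] v=[-2.9923]
Step 9: x=[8.3621] v=[-3.1321]
Step 10: x=[7.8819] v=[-3.2014]
Step 11: x=[7.4021] v=[-3.1987]
Step 12: x=[6.9335] v=[-3.1240]
Step 13: x=[6.4867] v=[-2.9790]
Step 14: x=[6.0717] v=[-2.7670]
Step 15: x=[5.6978] v=[-2.4928]
Step 16: x=[5.3734] v=[-2.1625]
Step 17: x=[5.1059] v=[-1.7835]
Step 18: x=[4.9012] v=[-1.3644]
Step 19: x=[4.7640] v=[-0.9146]
Step 20: x=[4.6974] v=[-0.4442]
Step 21: x=[4.7028] v=[0.0362]
First v>=0 after going negative at step 21, time=3.1500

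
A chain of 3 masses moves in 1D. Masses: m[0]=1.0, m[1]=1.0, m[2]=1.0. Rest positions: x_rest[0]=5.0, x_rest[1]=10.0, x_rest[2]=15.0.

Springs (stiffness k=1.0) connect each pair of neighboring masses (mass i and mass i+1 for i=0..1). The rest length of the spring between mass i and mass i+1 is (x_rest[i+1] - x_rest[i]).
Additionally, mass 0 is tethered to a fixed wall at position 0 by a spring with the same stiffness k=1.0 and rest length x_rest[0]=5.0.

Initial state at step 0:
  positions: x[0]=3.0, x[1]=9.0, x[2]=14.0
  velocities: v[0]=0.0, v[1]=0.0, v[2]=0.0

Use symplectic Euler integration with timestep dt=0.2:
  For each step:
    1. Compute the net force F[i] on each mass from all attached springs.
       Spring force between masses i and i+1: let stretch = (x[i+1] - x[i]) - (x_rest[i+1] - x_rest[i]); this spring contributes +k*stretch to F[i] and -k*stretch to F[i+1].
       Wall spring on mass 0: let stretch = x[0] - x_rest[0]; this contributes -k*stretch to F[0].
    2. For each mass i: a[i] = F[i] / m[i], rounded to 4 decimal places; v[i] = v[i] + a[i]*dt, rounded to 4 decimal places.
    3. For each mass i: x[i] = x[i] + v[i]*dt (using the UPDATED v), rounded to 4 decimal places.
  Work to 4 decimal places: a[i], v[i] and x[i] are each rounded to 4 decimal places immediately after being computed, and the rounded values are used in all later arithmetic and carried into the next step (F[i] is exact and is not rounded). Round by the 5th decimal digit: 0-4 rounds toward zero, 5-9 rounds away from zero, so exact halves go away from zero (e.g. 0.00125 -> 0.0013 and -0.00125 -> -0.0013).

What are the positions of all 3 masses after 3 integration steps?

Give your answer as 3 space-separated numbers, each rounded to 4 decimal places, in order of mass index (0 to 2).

Step 0: x=[3.0000 9.0000 14.0000] v=[0.0000 0.0000 0.0000]
Step 1: x=[3.1200 8.9600 14.0000] v=[0.6000 -0.2000 0.0000]
Step 2: x=[3.3488 8.8880 13.9984] v=[1.1440 -0.3600 -0.0080]
Step 3: x=[3.6652 8.7988 13.9924] v=[1.5821 -0.4458 -0.0301]

Answer: 3.6652 8.7988 13.9924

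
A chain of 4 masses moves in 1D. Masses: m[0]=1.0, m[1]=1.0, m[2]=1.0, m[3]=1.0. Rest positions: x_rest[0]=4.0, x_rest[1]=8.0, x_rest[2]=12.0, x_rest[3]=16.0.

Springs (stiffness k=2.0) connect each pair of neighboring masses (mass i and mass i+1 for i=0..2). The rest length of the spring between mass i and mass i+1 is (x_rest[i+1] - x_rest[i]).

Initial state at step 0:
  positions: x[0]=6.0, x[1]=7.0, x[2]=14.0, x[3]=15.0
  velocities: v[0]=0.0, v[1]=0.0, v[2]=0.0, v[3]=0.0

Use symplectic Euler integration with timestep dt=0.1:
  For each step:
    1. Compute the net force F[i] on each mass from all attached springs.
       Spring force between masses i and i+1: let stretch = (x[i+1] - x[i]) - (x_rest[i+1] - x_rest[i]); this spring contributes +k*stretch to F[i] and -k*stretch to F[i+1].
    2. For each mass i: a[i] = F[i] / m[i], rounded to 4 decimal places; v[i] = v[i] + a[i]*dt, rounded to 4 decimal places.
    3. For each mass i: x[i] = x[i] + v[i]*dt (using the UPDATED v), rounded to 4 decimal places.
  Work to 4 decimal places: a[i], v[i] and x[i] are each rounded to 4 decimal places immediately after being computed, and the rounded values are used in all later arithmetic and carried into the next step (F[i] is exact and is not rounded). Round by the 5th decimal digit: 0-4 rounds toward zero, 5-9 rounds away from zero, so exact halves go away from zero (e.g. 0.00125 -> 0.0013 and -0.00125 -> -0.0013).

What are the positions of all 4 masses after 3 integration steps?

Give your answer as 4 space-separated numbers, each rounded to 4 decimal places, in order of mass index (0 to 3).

Step 0: x=[6.0000 7.0000 14.0000 15.0000] v=[0.0000 0.0000 0.0000 0.0000]
Step 1: x=[5.9400 7.1200 13.8800 15.0600] v=[-0.6000 1.2000 -1.2000 0.6000]
Step 2: x=[5.8236 7.3516 13.6484 15.1764] v=[-1.1640 2.3160 -2.3160 1.1640]
Step 3: x=[5.6578 7.6786 13.3214 15.3422] v=[-1.6584 3.2698 -3.2698 1.6584]

Answer: 5.6578 7.6786 13.3214 15.3422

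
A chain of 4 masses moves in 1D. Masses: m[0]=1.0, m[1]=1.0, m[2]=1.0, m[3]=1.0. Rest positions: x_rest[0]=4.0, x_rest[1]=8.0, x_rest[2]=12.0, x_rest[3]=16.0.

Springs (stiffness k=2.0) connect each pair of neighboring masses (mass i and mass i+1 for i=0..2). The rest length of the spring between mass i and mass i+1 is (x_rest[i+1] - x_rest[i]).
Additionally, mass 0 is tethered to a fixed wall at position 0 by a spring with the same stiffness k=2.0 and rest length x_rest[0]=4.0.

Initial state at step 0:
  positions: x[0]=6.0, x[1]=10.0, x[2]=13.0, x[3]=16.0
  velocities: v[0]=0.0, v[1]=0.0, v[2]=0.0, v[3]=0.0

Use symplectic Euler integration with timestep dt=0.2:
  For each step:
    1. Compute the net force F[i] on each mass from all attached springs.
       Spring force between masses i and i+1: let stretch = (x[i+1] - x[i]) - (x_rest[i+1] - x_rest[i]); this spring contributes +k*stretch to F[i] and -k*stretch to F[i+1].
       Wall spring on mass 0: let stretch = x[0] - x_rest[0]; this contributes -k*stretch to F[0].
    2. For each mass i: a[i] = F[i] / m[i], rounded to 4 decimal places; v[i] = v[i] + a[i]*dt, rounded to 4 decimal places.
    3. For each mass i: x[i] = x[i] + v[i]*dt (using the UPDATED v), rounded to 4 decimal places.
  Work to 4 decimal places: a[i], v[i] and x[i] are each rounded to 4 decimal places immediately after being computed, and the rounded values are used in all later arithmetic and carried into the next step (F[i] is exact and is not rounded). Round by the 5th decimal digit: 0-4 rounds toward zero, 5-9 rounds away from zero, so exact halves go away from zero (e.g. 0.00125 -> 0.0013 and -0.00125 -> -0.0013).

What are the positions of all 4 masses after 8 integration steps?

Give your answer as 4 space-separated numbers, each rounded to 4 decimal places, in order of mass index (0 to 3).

Answer: 3.1196 7.6064 12.8622 17.7387

Derivation:
Step 0: x=[6.0000 10.0000 13.0000 16.0000] v=[0.0000 0.0000 0.0000 0.0000]
Step 1: x=[5.8400 9.9200 13.0000 16.0800] v=[-0.8000 -0.4000 0.0000 0.4000]
Step 2: x=[5.5392 9.7600 13.0000 16.2336] v=[-1.5040 -0.8000 0.0000 0.7680]
Step 3: x=[5.1329 9.5215 12.9995 16.4485] v=[-2.0314 -1.1923 -0.0026 1.0746]
Step 4: x=[4.6671 9.2102 12.9967 16.7075] v=[-2.3291 -1.5565 -0.0142 1.2950]
Step 5: x=[4.1914 8.8384 12.9878 16.9896] v=[-2.3787 -1.8591 -0.0445 1.4107]
Step 6: x=[3.7521 8.4268 12.9671 17.2716] v=[-2.1965 -2.0581 -0.1035 1.4100]
Step 7: x=[3.3866 8.0044 12.9275 17.5292] v=[-1.8275 -2.1119 -0.1978 1.2882]
Step 8: x=[3.1196 7.6064 12.8622 17.7387] v=[-1.3350 -1.9898 -0.3264 1.0475]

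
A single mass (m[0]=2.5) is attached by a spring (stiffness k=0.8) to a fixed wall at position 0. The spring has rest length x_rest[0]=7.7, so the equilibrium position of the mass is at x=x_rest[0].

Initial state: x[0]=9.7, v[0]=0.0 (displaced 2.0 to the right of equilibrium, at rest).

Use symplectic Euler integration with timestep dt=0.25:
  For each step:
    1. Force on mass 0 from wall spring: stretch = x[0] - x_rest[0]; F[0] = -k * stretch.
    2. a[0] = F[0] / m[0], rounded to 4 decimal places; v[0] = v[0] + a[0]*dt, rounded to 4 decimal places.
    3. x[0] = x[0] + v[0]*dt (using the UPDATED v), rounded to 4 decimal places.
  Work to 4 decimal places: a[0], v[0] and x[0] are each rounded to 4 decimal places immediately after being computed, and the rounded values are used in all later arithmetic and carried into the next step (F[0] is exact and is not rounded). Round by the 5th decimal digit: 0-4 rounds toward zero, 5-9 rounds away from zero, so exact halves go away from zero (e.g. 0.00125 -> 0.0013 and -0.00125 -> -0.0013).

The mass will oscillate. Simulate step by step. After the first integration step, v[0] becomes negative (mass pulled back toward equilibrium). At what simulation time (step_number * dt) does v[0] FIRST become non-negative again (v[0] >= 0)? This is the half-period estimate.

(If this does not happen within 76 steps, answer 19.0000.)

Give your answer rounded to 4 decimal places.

Step 0: x=[9.7000] v=[0.0000]
Step 1: x=[9.6600] v=[-0.1600]
Step 2: x=[9.5808] v=[-0.3168]
Step 3: x=[9.4640] v=[-0.4673]
Step 4: x=[9.3119] v=[-0.6084]
Step 5: x=[9.1276] v=[-0.7374]
Step 6: x=[8.9147] v=[-0.8516]
Step 7: x=[8.6775] v=[-0.9488]
Step 8: x=[8.4208] v=[-1.0270]
Step 9: x=[8.1496] v=[-1.0847]
Step 10: x=[7.8694] v=[-1.1207]
Step 11: x=[7.5858] v=[-1.1343]
Step 12: x=[7.3045] v=[-1.1252]
Step 13: x=[7.0311] v=[-1.0936]
Step 14: x=[6.7711] v=[-1.0401]
Step 15: x=[6.5297] v=[-0.9658]
Step 16: x=[6.3117] v=[-0.8722]
Step 17: x=[6.1214] v=[-0.7611]
Step 18: x=[5.9627] v=[-0.6348]
Step 19: x=[5.8388] v=[-0.4958]
Step 20: x=[5.7521] v=[-0.3469]
Step 21: x=[5.7043] v=[-0.1911]
Step 22: x=[5.6964] v=[-0.0315]
Step 23: x=[5.7286] v=[0.1288]
First v>=0 after going negative at step 23, time=5.7500

Answer: 5.7500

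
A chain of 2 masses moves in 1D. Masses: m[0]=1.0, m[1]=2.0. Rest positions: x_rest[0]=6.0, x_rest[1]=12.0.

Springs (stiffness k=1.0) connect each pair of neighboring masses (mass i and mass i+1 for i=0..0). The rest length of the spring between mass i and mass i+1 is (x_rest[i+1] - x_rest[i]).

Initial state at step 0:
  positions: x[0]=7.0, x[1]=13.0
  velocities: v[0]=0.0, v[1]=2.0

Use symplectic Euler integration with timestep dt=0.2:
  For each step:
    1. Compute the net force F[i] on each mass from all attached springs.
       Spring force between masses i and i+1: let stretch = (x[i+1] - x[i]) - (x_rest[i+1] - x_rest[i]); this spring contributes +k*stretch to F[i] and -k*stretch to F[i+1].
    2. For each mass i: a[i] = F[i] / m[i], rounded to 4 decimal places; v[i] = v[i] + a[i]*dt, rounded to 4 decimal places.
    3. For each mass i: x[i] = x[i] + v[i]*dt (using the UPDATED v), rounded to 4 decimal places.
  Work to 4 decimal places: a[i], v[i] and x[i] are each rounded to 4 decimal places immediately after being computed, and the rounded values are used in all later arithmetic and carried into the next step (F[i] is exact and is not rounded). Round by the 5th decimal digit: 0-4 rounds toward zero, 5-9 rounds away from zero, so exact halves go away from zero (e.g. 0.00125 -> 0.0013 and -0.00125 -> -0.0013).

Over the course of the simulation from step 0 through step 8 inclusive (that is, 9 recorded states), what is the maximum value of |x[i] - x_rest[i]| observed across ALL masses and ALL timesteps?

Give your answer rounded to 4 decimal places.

Answer: 3.6398

Derivation:
Step 0: x=[7.0000 13.0000] v=[0.0000 2.0000]
Step 1: x=[7.0000 13.4000] v=[0.0000 2.0000]
Step 2: x=[7.0160 13.7920] v=[0.0800 1.9600]
Step 3: x=[7.0630 14.1685] v=[0.2352 1.8824]
Step 4: x=[7.1543 14.5229] v=[0.4563 1.7718]
Step 5: x=[7.3003 14.8499] v=[0.7300 1.6349]
Step 6: x=[7.5083 15.1459] v=[1.0399 1.4799]
Step 7: x=[7.7818 15.4091] v=[1.3674 1.3161]
Step 8: x=[8.1204 15.6398] v=[1.6929 1.1534]
Max displacement = 3.6398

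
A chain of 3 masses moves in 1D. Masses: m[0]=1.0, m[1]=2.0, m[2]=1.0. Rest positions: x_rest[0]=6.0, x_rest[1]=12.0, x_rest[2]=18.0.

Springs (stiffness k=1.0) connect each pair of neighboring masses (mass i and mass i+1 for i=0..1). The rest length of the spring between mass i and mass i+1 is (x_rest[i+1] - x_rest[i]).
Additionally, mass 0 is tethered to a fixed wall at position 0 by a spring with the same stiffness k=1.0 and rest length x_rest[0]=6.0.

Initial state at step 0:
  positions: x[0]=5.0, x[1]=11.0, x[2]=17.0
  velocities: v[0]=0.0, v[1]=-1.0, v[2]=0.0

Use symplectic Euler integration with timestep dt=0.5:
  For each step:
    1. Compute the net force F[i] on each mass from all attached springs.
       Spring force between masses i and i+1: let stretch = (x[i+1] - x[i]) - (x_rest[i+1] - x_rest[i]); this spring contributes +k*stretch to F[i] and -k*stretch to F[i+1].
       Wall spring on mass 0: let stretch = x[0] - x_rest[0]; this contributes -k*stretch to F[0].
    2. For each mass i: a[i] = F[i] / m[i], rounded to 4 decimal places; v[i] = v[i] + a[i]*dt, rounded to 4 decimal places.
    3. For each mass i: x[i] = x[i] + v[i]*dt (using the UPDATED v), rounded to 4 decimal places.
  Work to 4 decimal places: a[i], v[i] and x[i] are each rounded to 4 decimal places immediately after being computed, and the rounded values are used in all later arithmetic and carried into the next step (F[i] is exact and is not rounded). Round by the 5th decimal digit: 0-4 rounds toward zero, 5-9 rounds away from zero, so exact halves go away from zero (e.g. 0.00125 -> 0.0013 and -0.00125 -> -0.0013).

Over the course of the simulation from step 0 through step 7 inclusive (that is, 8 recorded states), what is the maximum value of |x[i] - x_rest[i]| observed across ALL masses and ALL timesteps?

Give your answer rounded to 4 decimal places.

Step 0: x=[5.0000 11.0000 17.0000] v=[0.0000 -1.0000 0.0000]
Step 1: x=[5.2500 10.5000 17.0000] v=[0.5000 -1.0000 0.0000]
Step 2: x=[5.5000 10.1563 16.8750] v=[0.5000 -0.6875 -0.2500]
Step 3: x=[5.5391 10.0704 16.5703] v=[0.0782 -0.1719 -0.6094]
Step 4: x=[5.3263 10.2306 16.1406] v=[-0.4257 0.3203 -0.8594]
Step 5: x=[5.0080 10.5165 15.7334] v=[-0.6367 0.5718 -0.8144]
Step 6: x=[4.8148 10.7660 15.5220] v=[-0.3865 0.4989 -0.4229]
Step 7: x=[4.9057 10.8661 15.6216] v=[0.1817 0.2001 0.1991]
Max displacement = 2.4780

Answer: 2.4780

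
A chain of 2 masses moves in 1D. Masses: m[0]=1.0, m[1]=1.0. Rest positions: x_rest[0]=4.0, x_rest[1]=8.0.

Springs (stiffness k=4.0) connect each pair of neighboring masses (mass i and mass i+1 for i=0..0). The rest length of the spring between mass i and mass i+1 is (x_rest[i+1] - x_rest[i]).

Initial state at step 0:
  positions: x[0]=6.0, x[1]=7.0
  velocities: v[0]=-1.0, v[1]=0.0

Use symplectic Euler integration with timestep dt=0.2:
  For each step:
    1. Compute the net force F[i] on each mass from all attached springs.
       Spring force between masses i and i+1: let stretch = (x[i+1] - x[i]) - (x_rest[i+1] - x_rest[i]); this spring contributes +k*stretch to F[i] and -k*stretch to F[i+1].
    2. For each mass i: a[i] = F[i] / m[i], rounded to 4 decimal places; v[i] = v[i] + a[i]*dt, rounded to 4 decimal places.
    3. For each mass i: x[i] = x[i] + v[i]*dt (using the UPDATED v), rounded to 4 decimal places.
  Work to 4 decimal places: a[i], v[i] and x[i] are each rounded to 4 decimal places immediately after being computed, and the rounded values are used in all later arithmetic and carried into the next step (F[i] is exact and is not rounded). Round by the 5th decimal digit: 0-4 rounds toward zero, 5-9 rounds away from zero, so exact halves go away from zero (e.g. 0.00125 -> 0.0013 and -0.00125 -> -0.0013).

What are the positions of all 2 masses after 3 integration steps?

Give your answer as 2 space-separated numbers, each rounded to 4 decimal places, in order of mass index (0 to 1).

Answer: 3.3566 9.0434

Derivation:
Step 0: x=[6.0000 7.0000] v=[-1.0000 0.0000]
Step 1: x=[5.3200 7.4800] v=[-3.4000 2.4000]
Step 2: x=[4.3456 8.2544] v=[-4.8720 3.8720]
Step 3: x=[3.3566 9.0434] v=[-4.9450 3.9450]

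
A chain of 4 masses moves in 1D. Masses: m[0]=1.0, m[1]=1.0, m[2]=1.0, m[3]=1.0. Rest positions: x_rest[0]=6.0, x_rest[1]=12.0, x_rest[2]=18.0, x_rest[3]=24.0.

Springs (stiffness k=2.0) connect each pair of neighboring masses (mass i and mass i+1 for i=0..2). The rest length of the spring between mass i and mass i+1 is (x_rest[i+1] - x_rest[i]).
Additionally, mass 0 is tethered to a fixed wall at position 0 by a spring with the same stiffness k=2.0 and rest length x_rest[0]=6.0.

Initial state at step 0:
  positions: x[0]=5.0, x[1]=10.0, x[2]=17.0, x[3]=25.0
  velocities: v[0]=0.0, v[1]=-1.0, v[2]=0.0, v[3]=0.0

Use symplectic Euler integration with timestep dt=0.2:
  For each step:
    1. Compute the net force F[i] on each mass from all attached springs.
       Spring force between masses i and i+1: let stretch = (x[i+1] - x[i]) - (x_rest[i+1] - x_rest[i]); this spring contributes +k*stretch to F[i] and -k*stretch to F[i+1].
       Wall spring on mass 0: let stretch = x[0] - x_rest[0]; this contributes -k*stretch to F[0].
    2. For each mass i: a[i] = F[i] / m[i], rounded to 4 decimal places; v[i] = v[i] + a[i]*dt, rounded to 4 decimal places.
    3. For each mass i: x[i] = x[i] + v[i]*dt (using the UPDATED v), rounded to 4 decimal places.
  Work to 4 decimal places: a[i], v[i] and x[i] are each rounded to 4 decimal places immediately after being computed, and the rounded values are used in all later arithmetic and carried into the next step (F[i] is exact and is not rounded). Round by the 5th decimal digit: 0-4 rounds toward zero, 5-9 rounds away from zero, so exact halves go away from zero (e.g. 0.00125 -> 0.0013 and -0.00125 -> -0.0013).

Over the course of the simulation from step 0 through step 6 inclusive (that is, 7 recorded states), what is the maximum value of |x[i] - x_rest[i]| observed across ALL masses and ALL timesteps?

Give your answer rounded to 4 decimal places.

Answer: 2.0400

Derivation:
Step 0: x=[5.0000 10.0000 17.0000 25.0000] v=[0.0000 -1.0000 0.0000 0.0000]
Step 1: x=[5.0000 9.9600 17.0800 24.8400] v=[0.0000 -0.2000 0.4000 -0.8000]
Step 2: x=[4.9968 10.0928 17.2112 24.5392] v=[-0.0160 0.6640 0.6560 -1.5040]
Step 3: x=[5.0015 10.3874 17.3592 24.1322] v=[0.0237 1.4730 0.7398 -2.0352]
Step 4: x=[5.0370 10.8089 17.4913 23.6633] v=[0.1775 2.1074 0.6603 -2.3444]
Step 5: x=[5.1313 11.3032 17.5825 23.1807] v=[0.4715 2.4716 0.4561 -2.4132]
Step 6: x=[5.3088 11.8061 17.6192 22.7302] v=[0.8877 2.5146 0.1837 -2.2525]
Max displacement = 2.0400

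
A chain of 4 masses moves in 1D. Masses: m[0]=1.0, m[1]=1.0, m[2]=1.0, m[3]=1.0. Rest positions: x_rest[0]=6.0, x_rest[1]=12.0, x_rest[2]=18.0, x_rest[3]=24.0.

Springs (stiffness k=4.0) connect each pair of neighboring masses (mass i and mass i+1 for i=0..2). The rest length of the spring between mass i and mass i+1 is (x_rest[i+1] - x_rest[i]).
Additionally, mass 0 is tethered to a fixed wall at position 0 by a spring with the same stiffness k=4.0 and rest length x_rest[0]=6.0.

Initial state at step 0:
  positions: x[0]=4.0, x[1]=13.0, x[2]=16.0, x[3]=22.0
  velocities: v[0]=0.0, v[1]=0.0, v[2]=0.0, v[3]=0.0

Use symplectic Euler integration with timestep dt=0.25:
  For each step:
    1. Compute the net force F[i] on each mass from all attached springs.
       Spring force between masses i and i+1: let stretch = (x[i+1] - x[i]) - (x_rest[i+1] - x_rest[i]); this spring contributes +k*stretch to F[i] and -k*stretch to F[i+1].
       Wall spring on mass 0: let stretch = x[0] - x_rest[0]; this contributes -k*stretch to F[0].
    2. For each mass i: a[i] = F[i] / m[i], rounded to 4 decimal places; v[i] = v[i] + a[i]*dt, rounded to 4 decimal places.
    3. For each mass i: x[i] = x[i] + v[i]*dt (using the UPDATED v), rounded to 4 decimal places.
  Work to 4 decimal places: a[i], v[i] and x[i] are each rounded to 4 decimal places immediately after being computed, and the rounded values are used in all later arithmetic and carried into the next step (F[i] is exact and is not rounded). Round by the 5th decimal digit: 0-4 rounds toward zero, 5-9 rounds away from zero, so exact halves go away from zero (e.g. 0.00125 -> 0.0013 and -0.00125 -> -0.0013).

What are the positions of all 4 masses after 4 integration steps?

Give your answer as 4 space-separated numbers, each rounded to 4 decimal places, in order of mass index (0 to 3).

Answer: 6.5156 10.2305 16.6992 23.4141

Derivation:
Step 0: x=[4.0000 13.0000 16.0000 22.0000] v=[0.0000 0.0000 0.0000 0.0000]
Step 1: x=[5.2500 11.5000 16.7500 22.0000] v=[5.0000 -6.0000 3.0000 0.0000]
Step 2: x=[6.7500 9.7500 17.5000 22.1875] v=[6.0000 -7.0000 3.0000 0.7500]
Step 3: x=[7.3125 9.1875 17.4844 22.7031] v=[2.2500 -2.2500 -0.0625 2.0625]
Step 4: x=[6.5156 10.2305 16.6992 23.4141] v=[-3.1875 4.1719 -3.1407 2.8438]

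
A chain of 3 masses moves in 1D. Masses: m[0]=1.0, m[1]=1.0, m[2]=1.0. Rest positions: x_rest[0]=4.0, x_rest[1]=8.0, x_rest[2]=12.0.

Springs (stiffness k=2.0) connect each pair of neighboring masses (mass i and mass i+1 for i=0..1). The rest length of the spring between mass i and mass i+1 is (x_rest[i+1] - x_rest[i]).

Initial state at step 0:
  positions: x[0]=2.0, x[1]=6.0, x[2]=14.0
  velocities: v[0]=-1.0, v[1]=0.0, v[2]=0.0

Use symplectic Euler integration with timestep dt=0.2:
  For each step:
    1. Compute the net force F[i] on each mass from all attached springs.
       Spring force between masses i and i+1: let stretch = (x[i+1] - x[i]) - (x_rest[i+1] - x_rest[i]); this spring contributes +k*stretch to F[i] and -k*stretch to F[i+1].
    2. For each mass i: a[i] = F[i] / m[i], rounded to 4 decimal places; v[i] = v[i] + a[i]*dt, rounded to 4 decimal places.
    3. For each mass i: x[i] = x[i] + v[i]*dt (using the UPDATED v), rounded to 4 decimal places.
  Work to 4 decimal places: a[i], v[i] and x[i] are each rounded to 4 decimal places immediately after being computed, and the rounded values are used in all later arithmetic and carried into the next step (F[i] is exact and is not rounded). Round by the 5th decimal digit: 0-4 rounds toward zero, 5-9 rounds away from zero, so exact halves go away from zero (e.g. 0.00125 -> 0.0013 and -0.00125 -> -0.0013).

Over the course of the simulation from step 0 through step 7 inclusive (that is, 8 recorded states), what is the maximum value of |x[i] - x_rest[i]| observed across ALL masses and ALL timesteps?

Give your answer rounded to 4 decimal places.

Answer: 2.4323

Derivation:
Step 0: x=[2.0000 6.0000 14.0000] v=[-1.0000 0.0000 0.0000]
Step 1: x=[1.8000 6.3200 13.6800] v=[-1.0000 1.6000 -1.6000]
Step 2: x=[1.6416 6.8672 13.0912] v=[-0.7920 2.7360 -2.9440]
Step 3: x=[1.5812 7.4943 12.3245] v=[-0.3018 3.1354 -3.8336]
Step 4: x=[1.6739 8.0347 11.4914] v=[0.4634 2.7022 -4.1657]
Step 5: x=[1.9554 8.3428 10.7017] v=[1.4077 1.5406 -3.9484]
Step 6: x=[2.4279 8.3286 10.0433] v=[2.3627 -0.0708 -3.2920]
Step 7: x=[3.0525 7.9796 9.5677] v=[3.1230 -1.7452 -2.3779]
Max displacement = 2.4323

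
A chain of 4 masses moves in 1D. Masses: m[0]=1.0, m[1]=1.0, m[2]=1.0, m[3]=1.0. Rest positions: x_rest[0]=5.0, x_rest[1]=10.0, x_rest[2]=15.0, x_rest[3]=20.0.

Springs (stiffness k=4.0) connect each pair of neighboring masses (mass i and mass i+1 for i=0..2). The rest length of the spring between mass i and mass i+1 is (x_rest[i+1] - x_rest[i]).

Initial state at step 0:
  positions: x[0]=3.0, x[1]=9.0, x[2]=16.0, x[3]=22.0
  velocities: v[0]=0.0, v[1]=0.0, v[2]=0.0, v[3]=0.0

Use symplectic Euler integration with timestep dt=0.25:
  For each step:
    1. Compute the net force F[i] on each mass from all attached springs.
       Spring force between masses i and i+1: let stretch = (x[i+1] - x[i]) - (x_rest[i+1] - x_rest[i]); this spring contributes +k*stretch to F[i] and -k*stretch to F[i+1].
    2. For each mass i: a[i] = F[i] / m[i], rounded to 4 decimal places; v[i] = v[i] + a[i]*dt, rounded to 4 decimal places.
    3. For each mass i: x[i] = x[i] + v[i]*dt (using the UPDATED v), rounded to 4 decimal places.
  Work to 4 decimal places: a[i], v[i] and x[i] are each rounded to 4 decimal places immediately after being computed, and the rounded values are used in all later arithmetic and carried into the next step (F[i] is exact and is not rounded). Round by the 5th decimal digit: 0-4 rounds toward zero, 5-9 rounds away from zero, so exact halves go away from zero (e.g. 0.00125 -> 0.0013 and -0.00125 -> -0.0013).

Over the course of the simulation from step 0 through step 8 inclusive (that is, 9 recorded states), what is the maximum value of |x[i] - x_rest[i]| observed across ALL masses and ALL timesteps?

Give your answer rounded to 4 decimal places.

Step 0: x=[3.0000 9.0000 16.0000 22.0000] v=[0.0000 0.0000 0.0000 0.0000]
Step 1: x=[3.2500 9.2500 15.7500 21.7500] v=[1.0000 1.0000 -1.0000 -1.0000]
Step 2: x=[3.7500 9.6250 15.3750 21.2500] v=[2.0000 1.5000 -1.5000 -2.0000]
Step 3: x=[4.4688 9.9688 15.0313 20.5313] v=[2.8750 1.3750 -1.3750 -2.8750]
Step 4: x=[5.3126 10.2032 14.7969 19.6876] v=[3.3750 0.9375 -0.9375 -3.3750]
Step 5: x=[6.1290 10.3634 14.6368 18.8712] v=[3.2656 0.6406 -0.6405 -3.2657]
Step 6: x=[6.7540 10.5333 14.4669 18.2462] v=[2.5000 0.6796 -0.6795 -2.5001]
Step 7: x=[7.0738 10.7418 14.2585 17.9264] v=[1.2793 0.8339 -0.8338 -1.2794]
Step 8: x=[7.0606 10.9125 14.0879 17.9396] v=[-0.0527 0.6826 -0.6826 0.0527]
Max displacement = 2.0738

Answer: 2.0738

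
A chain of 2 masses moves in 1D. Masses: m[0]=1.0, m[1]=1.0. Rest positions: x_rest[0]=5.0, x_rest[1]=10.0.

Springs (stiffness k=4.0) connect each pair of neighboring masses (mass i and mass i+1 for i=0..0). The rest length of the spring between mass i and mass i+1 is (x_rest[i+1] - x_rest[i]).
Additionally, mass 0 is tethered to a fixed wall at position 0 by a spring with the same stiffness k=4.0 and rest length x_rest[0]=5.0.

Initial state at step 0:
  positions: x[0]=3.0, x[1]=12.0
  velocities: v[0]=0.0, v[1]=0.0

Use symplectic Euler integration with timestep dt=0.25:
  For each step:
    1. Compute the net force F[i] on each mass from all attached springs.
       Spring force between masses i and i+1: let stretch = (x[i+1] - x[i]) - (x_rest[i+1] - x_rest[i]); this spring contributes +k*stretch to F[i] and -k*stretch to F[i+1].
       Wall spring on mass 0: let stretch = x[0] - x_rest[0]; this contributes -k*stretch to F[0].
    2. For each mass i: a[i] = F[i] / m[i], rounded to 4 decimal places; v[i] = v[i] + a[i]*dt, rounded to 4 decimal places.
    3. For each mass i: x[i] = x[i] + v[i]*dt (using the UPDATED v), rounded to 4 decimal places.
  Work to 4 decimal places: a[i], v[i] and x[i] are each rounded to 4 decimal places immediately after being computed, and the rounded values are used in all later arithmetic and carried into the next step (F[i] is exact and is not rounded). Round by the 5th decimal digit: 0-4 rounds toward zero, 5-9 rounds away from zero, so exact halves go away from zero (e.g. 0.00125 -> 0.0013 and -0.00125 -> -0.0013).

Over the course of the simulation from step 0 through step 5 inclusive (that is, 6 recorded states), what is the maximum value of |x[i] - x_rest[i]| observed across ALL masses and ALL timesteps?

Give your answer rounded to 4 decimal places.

Step 0: x=[3.0000 12.0000] v=[0.0000 0.0000]
Step 1: x=[4.5000 11.0000] v=[6.0000 -4.0000]
Step 2: x=[6.5000 9.6250] v=[8.0000 -5.5000]
Step 3: x=[7.6563 8.7188] v=[4.6250 -3.6250]
Step 4: x=[7.1641 8.7969] v=[-1.9688 0.3125]
Step 5: x=[5.2891 9.7168] v=[-7.5001 3.6797]
Max displacement = 2.6563

Answer: 2.6563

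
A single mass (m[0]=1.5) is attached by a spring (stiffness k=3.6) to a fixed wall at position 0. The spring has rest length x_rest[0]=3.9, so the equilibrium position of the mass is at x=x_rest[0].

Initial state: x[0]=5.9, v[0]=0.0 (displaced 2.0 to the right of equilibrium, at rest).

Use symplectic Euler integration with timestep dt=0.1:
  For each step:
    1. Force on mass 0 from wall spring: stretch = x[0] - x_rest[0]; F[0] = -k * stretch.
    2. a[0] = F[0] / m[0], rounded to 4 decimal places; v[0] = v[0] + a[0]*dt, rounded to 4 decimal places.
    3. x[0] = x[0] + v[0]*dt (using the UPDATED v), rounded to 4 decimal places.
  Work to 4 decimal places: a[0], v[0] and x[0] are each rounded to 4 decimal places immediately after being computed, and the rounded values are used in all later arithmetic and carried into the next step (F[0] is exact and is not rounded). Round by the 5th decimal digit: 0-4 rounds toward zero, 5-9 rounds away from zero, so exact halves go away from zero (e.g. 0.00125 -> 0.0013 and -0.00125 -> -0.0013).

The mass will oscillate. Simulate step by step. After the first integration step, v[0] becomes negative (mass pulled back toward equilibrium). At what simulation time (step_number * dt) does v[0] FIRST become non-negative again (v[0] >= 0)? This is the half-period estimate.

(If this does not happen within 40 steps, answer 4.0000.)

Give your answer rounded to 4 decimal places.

Step 0: x=[5.9000] v=[0.0000]
Step 1: x=[5.8520] v=[-0.4800]
Step 2: x=[5.7572] v=[-0.9485]
Step 3: x=[5.6178] v=[-1.3942]
Step 4: x=[5.4372] v=[-1.8065]
Step 5: x=[5.2197] v=[-2.1754]
Step 6: x=[4.9705] v=[-2.4921]
Step 7: x=[4.6956] v=[-2.7490]
Step 8: x=[4.4016] v=[-2.9399]
Step 9: x=[4.0956] v=[-3.0603]
Step 10: x=[3.7849] v=[-3.1072]
Step 11: x=[3.4769] v=[-3.0796]
Step 12: x=[3.1791] v=[-2.9781]
Step 13: x=[2.8986] v=[-2.8051]
Step 14: x=[2.6421] v=[-2.5648]
Step 15: x=[2.4158] v=[-2.2629]
Step 16: x=[2.2251] v=[-1.9067]
Step 17: x=[2.0746] v=[-1.5047]
Step 18: x=[1.9679] v=[-1.0666]
Step 19: x=[1.9076] v=[-0.6029]
Step 20: x=[1.8951] v=[-0.1247]
Step 21: x=[1.9308] v=[0.3565]
First v>=0 after going negative at step 21, time=2.1000

Answer: 2.1000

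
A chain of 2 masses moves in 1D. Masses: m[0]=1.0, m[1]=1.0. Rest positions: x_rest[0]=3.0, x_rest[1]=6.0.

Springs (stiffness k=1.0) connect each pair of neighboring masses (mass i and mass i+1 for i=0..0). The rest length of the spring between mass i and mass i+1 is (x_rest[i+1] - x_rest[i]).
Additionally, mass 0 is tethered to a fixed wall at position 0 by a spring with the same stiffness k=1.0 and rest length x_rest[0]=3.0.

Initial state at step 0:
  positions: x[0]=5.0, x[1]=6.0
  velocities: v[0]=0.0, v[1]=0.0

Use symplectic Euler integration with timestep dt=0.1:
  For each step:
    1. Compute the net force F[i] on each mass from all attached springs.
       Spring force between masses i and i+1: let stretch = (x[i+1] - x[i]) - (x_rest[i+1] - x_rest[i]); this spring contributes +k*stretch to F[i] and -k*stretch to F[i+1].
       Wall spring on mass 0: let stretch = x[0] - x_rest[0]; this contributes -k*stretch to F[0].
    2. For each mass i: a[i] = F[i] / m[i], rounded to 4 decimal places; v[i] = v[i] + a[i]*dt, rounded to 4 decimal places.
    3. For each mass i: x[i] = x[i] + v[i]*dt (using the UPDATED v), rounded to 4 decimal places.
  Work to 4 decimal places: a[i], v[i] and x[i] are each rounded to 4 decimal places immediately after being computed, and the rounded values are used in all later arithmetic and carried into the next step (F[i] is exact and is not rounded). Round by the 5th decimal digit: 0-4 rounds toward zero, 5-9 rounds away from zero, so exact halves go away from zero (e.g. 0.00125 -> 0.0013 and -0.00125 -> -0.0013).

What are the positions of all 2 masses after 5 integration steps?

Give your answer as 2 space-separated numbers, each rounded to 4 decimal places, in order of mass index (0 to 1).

Step 0: x=[5.0000 6.0000] v=[0.0000 0.0000]
Step 1: x=[4.9600 6.0200] v=[-0.4000 0.2000]
Step 2: x=[4.8810 6.0594] v=[-0.7900 0.3940]
Step 3: x=[4.7650 6.1170] v=[-1.1603 0.5762]
Step 4: x=[4.6148 6.1911] v=[-1.5016 0.7410]
Step 5: x=[4.4343 6.2794] v=[-1.8055 0.8834]

Answer: 4.4343 6.2794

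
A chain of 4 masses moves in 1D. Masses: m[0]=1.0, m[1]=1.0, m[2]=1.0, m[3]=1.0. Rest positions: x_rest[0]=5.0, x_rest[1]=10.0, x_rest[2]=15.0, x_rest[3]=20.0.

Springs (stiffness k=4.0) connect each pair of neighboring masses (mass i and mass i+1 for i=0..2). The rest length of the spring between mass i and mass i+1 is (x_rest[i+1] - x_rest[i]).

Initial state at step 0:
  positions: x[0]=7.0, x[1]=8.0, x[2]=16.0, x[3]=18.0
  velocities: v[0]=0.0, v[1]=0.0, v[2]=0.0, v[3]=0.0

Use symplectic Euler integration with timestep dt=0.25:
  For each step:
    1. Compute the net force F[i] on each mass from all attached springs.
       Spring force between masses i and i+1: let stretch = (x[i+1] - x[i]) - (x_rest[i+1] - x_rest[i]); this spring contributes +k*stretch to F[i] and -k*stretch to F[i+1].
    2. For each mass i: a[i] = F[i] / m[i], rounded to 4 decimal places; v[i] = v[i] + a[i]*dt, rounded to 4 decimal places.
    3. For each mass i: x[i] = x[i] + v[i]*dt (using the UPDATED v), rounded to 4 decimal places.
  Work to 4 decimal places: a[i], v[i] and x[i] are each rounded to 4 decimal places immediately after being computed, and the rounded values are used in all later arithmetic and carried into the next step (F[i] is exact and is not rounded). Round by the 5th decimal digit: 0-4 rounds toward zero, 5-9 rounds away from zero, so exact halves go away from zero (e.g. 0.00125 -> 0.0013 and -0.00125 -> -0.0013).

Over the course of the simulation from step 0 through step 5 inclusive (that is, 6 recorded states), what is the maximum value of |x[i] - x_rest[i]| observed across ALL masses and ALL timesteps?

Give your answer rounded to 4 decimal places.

Answer: 2.3281

Derivation:
Step 0: x=[7.0000 8.0000 16.0000 18.0000] v=[0.0000 0.0000 0.0000 0.0000]
Step 1: x=[6.0000 9.7500 14.5000 18.7500] v=[-4.0000 7.0000 -6.0000 3.0000]
Step 2: x=[4.6875 11.7500 12.8750 19.6875] v=[-5.2500 8.0000 -6.5000 3.7500]
Step 3: x=[3.8906 12.2656 12.6719 20.1719] v=[-3.1875 2.0625 -0.8125 1.9375]
Step 4: x=[3.9375 10.7891 14.2422 20.0313] v=[0.1875 -5.9062 6.2812 -0.5625]
Step 5: x=[4.4473 8.4629 16.3965 19.6934] v=[2.0391 -9.3047 8.6172 -1.3516]
Max displacement = 2.3281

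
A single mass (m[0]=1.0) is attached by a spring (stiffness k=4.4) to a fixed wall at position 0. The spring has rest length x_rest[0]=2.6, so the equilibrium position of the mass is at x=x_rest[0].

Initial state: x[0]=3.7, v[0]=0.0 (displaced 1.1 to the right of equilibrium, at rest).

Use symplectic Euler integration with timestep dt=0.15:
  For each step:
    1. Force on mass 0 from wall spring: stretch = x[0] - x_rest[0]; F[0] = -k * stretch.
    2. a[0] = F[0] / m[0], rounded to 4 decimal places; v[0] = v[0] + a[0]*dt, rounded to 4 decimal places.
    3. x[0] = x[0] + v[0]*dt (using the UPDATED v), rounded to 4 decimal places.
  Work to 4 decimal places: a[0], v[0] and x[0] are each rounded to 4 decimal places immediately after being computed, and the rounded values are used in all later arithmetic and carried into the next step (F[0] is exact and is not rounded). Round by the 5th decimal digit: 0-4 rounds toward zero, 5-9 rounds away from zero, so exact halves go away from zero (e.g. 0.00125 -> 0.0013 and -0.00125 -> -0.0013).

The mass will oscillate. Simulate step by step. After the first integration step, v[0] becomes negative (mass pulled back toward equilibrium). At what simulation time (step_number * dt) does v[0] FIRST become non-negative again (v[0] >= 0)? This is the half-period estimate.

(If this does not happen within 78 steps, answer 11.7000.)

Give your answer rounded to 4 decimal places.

Answer: 1.5000

Derivation:
Step 0: x=[3.7000] v=[0.0000]
Step 1: x=[3.5911] v=[-0.7260]
Step 2: x=[3.3841] v=[-1.3801]
Step 3: x=[3.0995] v=[-1.8976]
Step 4: x=[2.7654] v=[-2.2273]
Step 5: x=[2.4149] v=[-2.3365]
Step 6: x=[2.0828] v=[-2.2143]
Step 7: x=[1.8019] v=[-1.8729]
Step 8: x=[1.6000] v=[-1.3462]
Step 9: x=[1.4971] v=[-0.6862]
Step 10: x=[1.5034] v=[0.0417]
First v>=0 after going negative at step 10, time=1.5000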